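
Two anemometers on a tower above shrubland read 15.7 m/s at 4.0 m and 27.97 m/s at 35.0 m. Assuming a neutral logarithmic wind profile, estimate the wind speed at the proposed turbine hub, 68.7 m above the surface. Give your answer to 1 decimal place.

31.8 m/s

Log law: V ∝ ln(z/z₀). From the pair, with r = V₁/V₂ = 0.56132,
ln z₀ = (ln z₁ − r·ln z₂)/(1 − r) = (1.3863 − 0.56132×3.5553)/0.43868 = -1.3891 → z₀ = 0.2493 m
V₃ = V₁ · ln(z₃/z₀)/ln(z₁/z₀) = 15.7 × 5.6189/2.7754 = 31.7850 m/s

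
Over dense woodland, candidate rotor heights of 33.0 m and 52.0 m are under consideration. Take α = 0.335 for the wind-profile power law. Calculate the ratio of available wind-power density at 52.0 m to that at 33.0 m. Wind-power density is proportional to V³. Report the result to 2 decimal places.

1.58

Speed ratio: V_B/V_A = (z_B/z_A)^α = (52.0/33.0)^0.335 = (1.5758)^0.335 = 1.16455
Power-density ratio: P_B/P_A = (V_B/V_A)³ = (1.16455)³ = 1.57934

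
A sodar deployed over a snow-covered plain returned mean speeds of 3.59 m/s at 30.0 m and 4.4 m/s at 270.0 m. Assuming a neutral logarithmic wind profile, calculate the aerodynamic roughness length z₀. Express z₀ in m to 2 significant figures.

z₀ ≈ 0.0018 m

Log law: V(z) ∝ ln(z/z₀). With r = V₁/V₂ = 3.59/4.4 = 0.81591,
r · ln(z₂/z₀) = ln(z₁/z₀) ⇒ ln z₀ = (ln z₁ − r·ln z₂)/(1 − r)
ln z₀ = (3.40120 − 0.81591×5.59842) / 0.18409 = -6.3371
z₀ = exp(-6.3371) = 0.001769 m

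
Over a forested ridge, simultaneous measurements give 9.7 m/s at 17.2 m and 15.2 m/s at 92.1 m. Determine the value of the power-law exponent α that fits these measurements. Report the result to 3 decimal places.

Power law: V₂/V₁ = (z₂/z₁)^α ⇒ α = ln(V₂/V₁) / ln(z₂/z₁)
α = ln(15.2/9.7) / ln(92.1/17.2) = ln(1.5670) / ln(5.3547)
  = 0.44917 / 1.67797 = 0.26769

α ≈ 0.268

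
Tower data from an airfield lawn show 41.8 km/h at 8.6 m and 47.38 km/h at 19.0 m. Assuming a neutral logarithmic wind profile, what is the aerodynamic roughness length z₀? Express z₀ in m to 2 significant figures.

z₀ ≈ 0.023 m

Log law: V(z) ∝ ln(z/z₀). With r = V₁/V₂ = 41.8/47.38 = 0.88223,
r · ln(z₂/z₀) = ln(z₁/z₀) ⇒ ln z₀ = (ln z₁ − r·ln z₂)/(1 − r)
ln z₀ = (2.15176 − 0.88223×2.94444) / 0.11777 = -3.7862
z₀ = exp(-3.7862) = 0.02268 m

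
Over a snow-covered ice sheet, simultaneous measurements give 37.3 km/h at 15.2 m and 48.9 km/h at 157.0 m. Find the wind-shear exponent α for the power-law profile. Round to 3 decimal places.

Power law: V₂/V₁ = (z₂/z₁)^α ⇒ α = ln(V₂/V₁) / ln(z₂/z₁)
α = ln(48.9/37.3) / ln(157.0/15.2) = ln(1.3110) / ln(10.3289)
  = 0.27078 / 2.33495 = 0.11597

α ≈ 0.116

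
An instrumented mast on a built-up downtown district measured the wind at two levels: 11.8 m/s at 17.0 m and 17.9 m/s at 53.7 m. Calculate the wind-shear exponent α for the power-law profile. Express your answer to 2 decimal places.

α ≈ 0.36

Power law: V₂/V₁ = (z₂/z₁)^α ⇒ α = ln(V₂/V₁) / ln(z₂/z₁)
α = ln(17.9/11.8) / ln(53.7/17.0) = ln(1.5169) / ln(3.1588)
  = 0.41670 / 1.15020 = 0.36229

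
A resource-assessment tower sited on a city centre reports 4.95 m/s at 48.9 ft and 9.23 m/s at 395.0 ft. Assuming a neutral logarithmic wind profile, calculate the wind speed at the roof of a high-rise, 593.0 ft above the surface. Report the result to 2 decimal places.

10.06 m/s

Log law: V ∝ ln(z/z₀). From the pair, with r = V₁/V₂ = 0.53629,
ln z₀ = (ln z₁ − r·ln z₂)/(1 − r) = (3.8898 − 0.53629×5.9789)/0.46371 = 1.4736 → z₀ = 4.365 ft
V₃ = V₁ · ln(z₃/z₀)/ln(z₁/z₀) = 4.95 × 4.9116/2.4161 = 10.0624 m/s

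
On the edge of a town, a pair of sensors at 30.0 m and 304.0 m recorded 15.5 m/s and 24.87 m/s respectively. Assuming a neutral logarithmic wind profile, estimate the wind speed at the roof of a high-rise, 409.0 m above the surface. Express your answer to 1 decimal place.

Log law: V ∝ ln(z/z₀). From the pair, with r = V₁/V₂ = 0.62324,
ln z₀ = (ln z₁ − r·ln z₂)/(1 − r) = (3.4012 − 0.62324×5.7170)/0.37676 = -0.4297 → z₀ = 0.6507 m
V₃ = V₁ · ln(z₃/z₀)/ln(z₁/z₀) = 15.5 × 6.4434/3.8309 = 26.0704 m/s

26.1 m/s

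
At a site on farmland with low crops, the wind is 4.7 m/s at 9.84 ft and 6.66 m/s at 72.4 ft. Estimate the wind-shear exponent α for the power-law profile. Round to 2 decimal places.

Power law: V₂/V₁ = (z₂/z₁)^α ⇒ α = ln(V₂/V₁) / ln(z₂/z₁)
α = ln(6.66/4.7) / ln(72.4/9.84) = ln(1.4170) / ln(7.3577)
  = 0.34856 / 1.99575 = 0.17465

α ≈ 0.17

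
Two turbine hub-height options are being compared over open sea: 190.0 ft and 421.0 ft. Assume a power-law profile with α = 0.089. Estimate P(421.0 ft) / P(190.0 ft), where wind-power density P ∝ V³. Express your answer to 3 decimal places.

1.237

Speed ratio: V_B/V_A = (z_B/z_A)^α = (421.0/190.0)^0.089 = (2.2158)^0.089 = 1.07338
Power-density ratio: P_B/P_A = (V_B/V_A)³ = (1.07338)³ = 1.23668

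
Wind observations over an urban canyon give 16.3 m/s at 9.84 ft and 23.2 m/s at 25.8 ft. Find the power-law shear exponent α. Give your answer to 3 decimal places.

α ≈ 0.366

Power law: V₂/V₁ = (z₂/z₁)^α ⇒ α = ln(V₂/V₁) / ln(z₂/z₁)
α = ln(23.2/16.3) / ln(25.8/9.84) = ln(1.4233) / ln(2.6220)
  = 0.35299 / 0.96392 = 0.36620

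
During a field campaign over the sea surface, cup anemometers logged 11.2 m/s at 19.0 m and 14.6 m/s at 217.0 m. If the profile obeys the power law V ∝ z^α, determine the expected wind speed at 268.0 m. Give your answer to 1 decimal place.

First find α: α = ln(V₂/V₁)/ln(z₂/z₁) = ln(14.6/11.2)/ln(217.0/19.0) = 0.26511/2.43546 = 0.1089
Extrapolate from 217.0 m to 268.0 m: V₃ = 14.6 × (268.0/217.0)^0.1089 = 14.6 × 1.0232 = 14.9394 m/s

14.9 m/s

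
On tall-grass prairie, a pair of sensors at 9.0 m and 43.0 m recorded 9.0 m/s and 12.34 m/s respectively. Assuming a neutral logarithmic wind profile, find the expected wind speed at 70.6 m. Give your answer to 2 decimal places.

13.40 m/s

Log law: V ∝ ln(z/z₀). From the pair, with r = V₁/V₂ = 0.72934,
ln z₀ = (ln z₁ − r·ln z₂)/(1 − r) = (2.1972 − 0.72934×3.7612)/0.27066 = -2.0171 → z₀ = 0.1330 m
V₃ = V₁ · ln(z₃/z₀)/ln(z₁/z₀) = 9.0 × 6.2741/4.2143 = 13.3989 m/s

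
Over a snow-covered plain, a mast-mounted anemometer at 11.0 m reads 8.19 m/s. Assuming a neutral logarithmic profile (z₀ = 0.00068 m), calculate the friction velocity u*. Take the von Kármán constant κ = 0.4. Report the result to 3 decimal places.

Log law: V(z) = (u*/κ) · ln(z/z₀) ⇒ u* = κ · V / ln(z/z₀)
u* = 0.4 × 8.19 / ln(11.0/0.00068) = 0.4 × 8.19 / 9.6913
   = 3.2760 / 9.6913 = 0.3380 m/s

u* ≈ 0.338 m/s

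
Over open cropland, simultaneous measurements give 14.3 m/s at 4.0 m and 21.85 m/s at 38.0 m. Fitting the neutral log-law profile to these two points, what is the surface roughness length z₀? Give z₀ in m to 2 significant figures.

z₀ ≈ 0.056 m

Log law: V(z) ∝ ln(z/z₀). With r = V₁/V₂ = 14.3/21.85 = 0.65446,
r · ln(z₂/z₀) = ln(z₁/z₀) ⇒ ln z₀ = (ln z₁ − r·ln z₂)/(1 − r)
ln z₀ = (1.38629 − 0.65446×3.63759) / 0.34554 = -2.8777
z₀ = exp(-2.8777) = 0.05626 m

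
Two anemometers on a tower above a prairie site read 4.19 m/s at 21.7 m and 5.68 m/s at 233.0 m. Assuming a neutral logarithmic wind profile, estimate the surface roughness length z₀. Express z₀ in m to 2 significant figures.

Log law: V(z) ∝ ln(z/z₀). With r = V₁/V₂ = 4.19/5.68 = 0.73768,
r · ln(z₂/z₀) = ln(z₁/z₀) ⇒ ln z₀ = (ln z₁ − r·ln z₂)/(1 − r)
ln z₀ = (3.07731 − 0.73768×5.45104) / 0.26232 = -3.5978
z₀ = exp(-3.5978) = 0.02738 m

z₀ ≈ 0.027 m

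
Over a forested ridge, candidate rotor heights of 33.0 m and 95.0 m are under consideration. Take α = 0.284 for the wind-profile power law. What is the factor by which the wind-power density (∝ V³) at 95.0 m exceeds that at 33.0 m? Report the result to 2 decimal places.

Speed ratio: V_B/V_A = (z_B/z_A)^α = (95.0/33.0)^0.284 = (2.8788)^0.284 = 1.35025
Power-density ratio: P_B/P_A = (V_B/V_A)³ = (1.35025)³ = 2.46177

2.46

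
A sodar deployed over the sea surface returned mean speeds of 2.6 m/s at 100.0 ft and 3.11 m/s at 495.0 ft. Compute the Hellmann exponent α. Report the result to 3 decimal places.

α ≈ 0.112

Power law: V₂/V₁ = (z₂/z₁)^α ⇒ α = ln(V₂/V₁) / ln(z₂/z₁)
α = ln(3.11/2.6) / ln(495.0/100.0) = ln(1.1962) / ln(4.9500)
  = 0.17911 / 1.59939 = 0.11199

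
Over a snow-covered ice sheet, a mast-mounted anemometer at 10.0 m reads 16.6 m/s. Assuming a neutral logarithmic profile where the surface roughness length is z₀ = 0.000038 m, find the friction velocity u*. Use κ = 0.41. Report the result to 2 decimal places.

Log law: V(z) = (u*/κ) · ln(z/z₀) ⇒ u* = κ · V / ln(z/z₀)
u* = 0.41 × 16.6 / ln(10.0/0.000038) = 0.41 × 16.6 / 12.4805
   = 6.8060 / 12.4805 = 0.5453 m/s

u* ≈ 0.55 m/s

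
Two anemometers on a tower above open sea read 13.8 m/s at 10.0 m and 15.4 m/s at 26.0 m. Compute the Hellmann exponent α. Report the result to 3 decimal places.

α ≈ 0.115

Power law: V₂/V₁ = (z₂/z₁)^α ⇒ α = ln(V₂/V₁) / ln(z₂/z₁)
α = ln(15.4/13.8) / ln(26.0/10.0) = ln(1.1159) / ln(2.6000)
  = 0.10970 / 0.95551 = 0.11481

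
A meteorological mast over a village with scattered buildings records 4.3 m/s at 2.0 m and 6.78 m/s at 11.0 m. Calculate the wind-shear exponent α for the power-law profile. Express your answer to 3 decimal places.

Power law: V₂/V₁ = (z₂/z₁)^α ⇒ α = ln(V₂/V₁) / ln(z₂/z₁)
α = ln(6.78/4.3) / ln(11.0/2.0) = ln(1.5767) / ln(5.5000)
  = 0.45536 / 1.70475 = 0.26711

α ≈ 0.267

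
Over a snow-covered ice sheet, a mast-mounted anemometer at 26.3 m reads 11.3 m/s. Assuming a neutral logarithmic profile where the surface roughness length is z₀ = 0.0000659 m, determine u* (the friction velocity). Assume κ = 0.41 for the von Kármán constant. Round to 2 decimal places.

Log law: V(z) = (u*/κ) · ln(z/z₀) ⇒ u* = κ · V / ln(z/z₀)
u* = 0.41 × 11.3 / ln(26.3/0.0000659) = 0.41 × 11.3 / 12.8969
   = 4.6330 / 12.8969 = 0.3592 m/s

u* ≈ 0.36 m/s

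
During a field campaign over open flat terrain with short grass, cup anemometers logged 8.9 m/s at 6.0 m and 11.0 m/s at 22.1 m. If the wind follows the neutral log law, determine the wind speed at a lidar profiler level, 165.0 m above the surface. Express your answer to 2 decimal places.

14.24 m/s

Log law: V ∝ ln(z/z₀). From the pair, with r = V₁/V₂ = 0.80909,
ln z₀ = (ln z₁ − r·ln z₂)/(1 − r) = (1.7918 − 0.80909×3.0956)/0.19091 = -3.7339 → z₀ = 0.02390 m
V₃ = V₁ · ln(z₃/z₀)/ln(z₁/z₀) = 8.9 × 8.8399/5.5257 = 14.2380 m/s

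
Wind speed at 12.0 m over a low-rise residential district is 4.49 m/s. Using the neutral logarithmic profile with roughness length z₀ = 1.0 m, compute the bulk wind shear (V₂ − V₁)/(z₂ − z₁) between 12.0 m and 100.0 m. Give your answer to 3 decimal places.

Log law: V₂ = V₁ · ln(z₂/z₀)/ln(z₁/z₀) = 4.49 × 4.6052/2.4849 = 8.3211 m/s
ΔV/Δz = (8.3211 − 4.49)/(100.0 − 12.0) = 3.8311/88.0000 = 0.04354 m/s/m

0.044 m/s/m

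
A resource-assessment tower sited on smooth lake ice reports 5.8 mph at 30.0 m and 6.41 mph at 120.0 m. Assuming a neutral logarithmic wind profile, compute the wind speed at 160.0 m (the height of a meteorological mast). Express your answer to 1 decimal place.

Log law: V ∝ ln(z/z₀). From the pair, with r = V₁/V₂ = 0.90484,
ln z₀ = (ln z₁ − r·ln z₂)/(1 − r) = (3.4012 − 0.90484×4.7875)/0.09516 = -9.7800 → z₀ = 0.00005657 m
V₃ = V₁ · ln(z₃/z₀)/ln(z₁/z₀) = 5.8 × 14.8551/13.1812 = 6.5366 mph

6.5 mph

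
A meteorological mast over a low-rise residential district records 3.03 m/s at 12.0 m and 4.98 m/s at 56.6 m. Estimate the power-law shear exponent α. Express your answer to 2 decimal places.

Power law: V₂/V₁ = (z₂/z₁)^α ⇒ α = ln(V₂/V₁) / ln(z₂/z₁)
α = ln(4.98/3.03) / ln(56.6/12.0) = ln(1.6436) / ln(4.7167)
  = 0.49687 / 1.55110 = 0.32033

α ≈ 0.32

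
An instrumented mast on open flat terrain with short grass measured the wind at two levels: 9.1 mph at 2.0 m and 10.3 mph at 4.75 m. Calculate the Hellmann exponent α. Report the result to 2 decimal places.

Power law: V₂/V₁ = (z₂/z₁)^α ⇒ α = ln(V₂/V₁) / ln(z₂/z₁)
α = ln(10.3/9.1) / ln(4.75/2.0) = ln(1.1319) / ln(2.3750)
  = 0.12387 / 0.86500 = 0.14320

α ≈ 0.14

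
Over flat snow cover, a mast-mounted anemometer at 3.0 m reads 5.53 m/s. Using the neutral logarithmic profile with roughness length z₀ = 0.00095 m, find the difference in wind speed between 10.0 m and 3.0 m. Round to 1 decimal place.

0.8 m/s

Log law: V₂ = V₁ · ln(z₂/z₀)/ln(z₁/z₀) = 5.53 × 9.2616/8.0577 = 6.3563 m/s
ΔV = 6.3563 − 5.53 = 0.8263 m/s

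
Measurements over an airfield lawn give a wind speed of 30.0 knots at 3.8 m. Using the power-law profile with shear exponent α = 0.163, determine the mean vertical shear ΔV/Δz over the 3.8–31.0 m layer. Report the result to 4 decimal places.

0.4499 knots/m

Power law: V₂ = V₁ · (z₂/z₁)^α = 30.0 × (8.1579)^0.163 = 42.2385 knots
ΔV/Δz = (42.2385 − 30.0)/(31.0 − 3.8) = 12.2385/27.2000 = 0.44994 knots/m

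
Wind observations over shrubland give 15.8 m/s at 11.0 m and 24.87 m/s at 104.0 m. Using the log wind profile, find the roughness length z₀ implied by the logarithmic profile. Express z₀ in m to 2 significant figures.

Log law: V(z) ∝ ln(z/z₀). With r = V₁/V₂ = 15.8/24.87 = 0.63530,
r · ln(z₂/z₀) = ln(z₁/z₀) ⇒ ln z₀ = (ln z₁ − r·ln z₂)/(1 − r)
ln z₀ = (2.39790 − 0.63530×4.64439) / 0.36470 = -1.5155
z₀ = exp(-1.5155) = 0.2197 m

z₀ ≈ 0.22 m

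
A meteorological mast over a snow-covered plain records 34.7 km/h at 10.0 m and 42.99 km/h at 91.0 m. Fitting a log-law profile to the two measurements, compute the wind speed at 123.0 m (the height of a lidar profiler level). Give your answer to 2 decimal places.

44.12 km/h

Log law: V ∝ ln(z/z₀). From the pair, with r = V₁/V₂ = 0.80716,
ln z₀ = (ln z₁ − r·ln z₂)/(1 − r) = (2.3026 − 0.80716×4.5109)/0.19284 = -6.9407 → z₀ = 0.0009676 m
V₃ = V₁ · ln(z₃/z₀)/ln(z₁/z₀) = 34.7 × 11.7529/9.2433 = 44.1212 km/h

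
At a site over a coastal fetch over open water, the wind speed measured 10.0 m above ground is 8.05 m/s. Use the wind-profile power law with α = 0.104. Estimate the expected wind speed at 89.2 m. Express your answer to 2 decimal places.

Power-law profile: V₂ = V₁ · (z₂/z₁)^α
V₂ = 8.05 × (89.2/10.0)^0.104 = 8.05 × (8.9200)^0.104
    = 8.05 × 1.2556 = 10.1073 m/s

10.11 m/s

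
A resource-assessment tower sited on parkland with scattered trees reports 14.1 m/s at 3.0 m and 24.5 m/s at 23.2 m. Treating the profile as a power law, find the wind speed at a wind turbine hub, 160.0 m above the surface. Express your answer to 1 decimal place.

41.3 m/s

First find α: α = ln(V₂/V₁)/ln(z₂/z₁) = ln(24.5/14.1)/ln(23.2/3.0) = 0.55250/2.04554 = 0.2701
Extrapolate from 23.2 m to 160.0 m: V₃ = 24.5 × (160.0/23.2)^0.2701 = 24.5 × 1.6847 = 41.2743 m/s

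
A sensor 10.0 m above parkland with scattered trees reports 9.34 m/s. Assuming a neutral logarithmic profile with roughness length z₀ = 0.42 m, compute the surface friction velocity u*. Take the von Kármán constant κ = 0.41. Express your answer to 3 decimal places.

Log law: V(z) = (u*/κ) · ln(z/z₀) ⇒ u* = κ · V / ln(z/z₀)
u* = 0.41 × 9.34 / ln(10.0/0.42) = 0.41 × 9.34 / 3.1701
   = 3.8294 / 3.1701 = 1.2080 m/s

u* ≈ 1.208 m/s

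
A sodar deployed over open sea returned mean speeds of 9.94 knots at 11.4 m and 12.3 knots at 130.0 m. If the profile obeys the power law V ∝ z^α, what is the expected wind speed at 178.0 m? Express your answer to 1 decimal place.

12.6 knots

First find α: α = ln(V₂/V₁)/ln(z₂/z₁) = ln(12.3/9.94)/ln(130.0/11.4) = 0.21303/2.43392 = 0.0875
Extrapolate from 130.0 m to 178.0 m: V₃ = 12.3 × (178.0/130.0)^0.0875 = 12.3 × 1.0279 = 12.6430 knots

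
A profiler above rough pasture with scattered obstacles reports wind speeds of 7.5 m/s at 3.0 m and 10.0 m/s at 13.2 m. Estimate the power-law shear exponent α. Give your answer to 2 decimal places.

α ≈ 0.19

Power law: V₂/V₁ = (z₂/z₁)^α ⇒ α = ln(V₂/V₁) / ln(z₂/z₁)
α = ln(10.0/7.5) / ln(13.2/3.0) = ln(1.3333) / ln(4.4000)
  = 0.28768 / 1.48160 = 0.19417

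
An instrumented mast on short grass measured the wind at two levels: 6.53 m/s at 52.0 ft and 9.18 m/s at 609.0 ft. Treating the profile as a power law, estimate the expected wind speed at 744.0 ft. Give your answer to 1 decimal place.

First find α: α = ln(V₂/V₁)/ln(z₂/z₁) = ln(9.18/6.53)/ln(609.0/52.0) = 0.34062/2.46057 = 0.1384
Extrapolate from 609.0 ft to 744.0 ft: V₃ = 9.18 × (744.0/609.0)^0.1384 = 9.18 × 1.0281 = 9.4380 m/s

9.4 m/s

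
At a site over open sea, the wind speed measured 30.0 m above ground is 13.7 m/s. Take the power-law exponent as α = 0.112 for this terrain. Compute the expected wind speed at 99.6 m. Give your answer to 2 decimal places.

Power-law profile: V₂ = V₁ · (z₂/z₁)^α
V₂ = 13.7 × (99.6/30.0)^0.112 = 13.7 × (3.3200)^0.112
    = 13.7 × 1.1438 = 15.6707 m/s

15.67 m/s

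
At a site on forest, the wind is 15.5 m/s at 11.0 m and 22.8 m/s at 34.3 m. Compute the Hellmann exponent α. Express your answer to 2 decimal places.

α ≈ 0.34

Power law: V₂/V₁ = (z₂/z₁)^α ⇒ α = ln(V₂/V₁) / ln(z₂/z₁)
α = ln(22.8/15.5) / ln(34.3/11.0) = ln(1.4710) / ln(3.1182)
  = 0.38592 / 1.13725 = 0.33935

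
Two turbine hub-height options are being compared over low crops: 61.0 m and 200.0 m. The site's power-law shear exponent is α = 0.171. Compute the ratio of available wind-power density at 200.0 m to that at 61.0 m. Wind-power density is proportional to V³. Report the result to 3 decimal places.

1.839

Speed ratio: V_B/V_A = (z_B/z_A)^α = (200.0/61.0)^0.171 = (3.2787)^0.171 = 1.22514
Power-density ratio: P_B/P_A = (V_B/V_A)³ = (1.22514)³ = 1.83888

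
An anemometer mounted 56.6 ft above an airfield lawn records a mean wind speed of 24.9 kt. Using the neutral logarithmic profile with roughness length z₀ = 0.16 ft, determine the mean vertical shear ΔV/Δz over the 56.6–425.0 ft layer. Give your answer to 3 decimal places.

Log law: V₂ = V₁ · ln(z₂/z₀)/ln(z₁/z₀) = 24.9 × 7.8847/5.8686 = 33.4541 kt
ΔV/Δz = (33.4541 − 24.9)/(425.0 − 56.6) = 8.5541/368.4000 = 0.02322 kt/ft

0.023 kt/ft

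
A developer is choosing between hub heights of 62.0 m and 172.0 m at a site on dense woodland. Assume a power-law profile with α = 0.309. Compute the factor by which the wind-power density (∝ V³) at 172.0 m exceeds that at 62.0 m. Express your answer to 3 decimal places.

2.575

Speed ratio: V_B/V_A = (z_B/z_A)^α = (172.0/62.0)^0.309 = (2.7742)^0.309 = 1.37066
Power-density ratio: P_B/P_A = (V_B/V_A)³ = (1.37066)³ = 2.57506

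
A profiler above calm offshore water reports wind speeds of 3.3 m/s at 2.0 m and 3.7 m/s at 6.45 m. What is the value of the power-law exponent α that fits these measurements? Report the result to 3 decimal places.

α ≈ 0.098

Power law: V₂/V₁ = (z₂/z₁)^α ⇒ α = ln(V₂/V₁) / ln(z₂/z₁)
α = ln(3.7/3.3) / ln(6.45/2.0) = ln(1.1212) / ln(3.2250)
  = 0.11441 / 1.17093 = 0.09771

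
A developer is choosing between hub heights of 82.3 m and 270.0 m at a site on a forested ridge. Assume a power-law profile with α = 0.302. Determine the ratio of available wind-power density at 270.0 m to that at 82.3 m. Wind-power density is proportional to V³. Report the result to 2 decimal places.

Speed ratio: V_B/V_A = (z_B/z_A)^α = (270.0/82.3)^0.302 = (3.2807)^0.302 = 1.43160
Power-density ratio: P_B/P_A = (V_B/V_A)³ = (1.43160)³ = 2.93402

2.93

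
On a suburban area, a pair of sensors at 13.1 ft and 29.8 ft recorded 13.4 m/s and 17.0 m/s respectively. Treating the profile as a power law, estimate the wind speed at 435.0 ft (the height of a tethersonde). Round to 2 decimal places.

36.94 m/s

First find α: α = ln(V₂/V₁)/ln(z₂/z₁) = ln(17.0/13.4)/ln(29.8/13.1) = 0.23796/0.82190 = 0.2895
Extrapolate from 29.8 ft to 435.0 ft: V₃ = 17.0 × (435.0/29.8)^0.2895 = 17.0 × 2.1731 = 36.9431 m/s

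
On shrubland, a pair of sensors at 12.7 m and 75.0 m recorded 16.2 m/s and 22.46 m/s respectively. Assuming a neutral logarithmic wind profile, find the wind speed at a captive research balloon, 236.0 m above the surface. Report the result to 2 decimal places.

Log law: V ∝ ln(z/z₀). From the pair, with r = V₁/V₂ = 0.72128,
ln z₀ = (ln z₁ − r·ln z₂)/(1 − r) = (2.5416 − 0.72128×4.3175)/0.27872 = -2.0541 → z₀ = 0.1282 m
V₃ = V₁ · ln(z₃/z₀)/ln(z₁/z₀) = 16.2 × 7.5180/4.5957 = 26.5009 m/s

26.50 m/s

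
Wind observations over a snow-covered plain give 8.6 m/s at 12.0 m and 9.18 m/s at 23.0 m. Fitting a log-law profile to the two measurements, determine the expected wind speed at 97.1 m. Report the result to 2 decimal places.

Log law: V ∝ ln(z/z₀). From the pair, with r = V₁/V₂ = 0.93682,
ln z₀ = (ln z₁ − r·ln z₂)/(1 − r) = (2.4849 − 0.93682×3.1355)/0.06318 = -7.1617 → z₀ = 0.0007757 m
V₃ = V₁ · ln(z₃/z₀)/ln(z₁/z₀) = 8.6 × 11.7375/9.6466 = 10.4640 m/s

10.46 m/s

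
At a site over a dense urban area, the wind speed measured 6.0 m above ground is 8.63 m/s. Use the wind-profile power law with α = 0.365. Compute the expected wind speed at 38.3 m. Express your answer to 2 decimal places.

16.98 m/s

Power-law profile: V₂ = V₁ · (z₂/z₁)^α
V₂ = 8.63 × (38.3/6.0)^0.365 = 8.63 × (6.3833)^0.365
    = 8.63 × 1.9672 = 16.9767 m/s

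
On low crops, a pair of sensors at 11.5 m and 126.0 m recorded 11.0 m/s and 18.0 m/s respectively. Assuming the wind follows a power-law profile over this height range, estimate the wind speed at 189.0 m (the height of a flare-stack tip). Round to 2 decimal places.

19.57 m/s

First find α: α = ln(V₂/V₁)/ln(z₂/z₁) = ln(18.0/11.0)/ln(126.0/11.5) = 0.49248/2.39393 = 0.2057
Extrapolate from 126.0 m to 189.0 m: V₃ = 18.0 × (189.0/126.0)^0.2057 = 18.0 × 1.0870 = 19.5658 m/s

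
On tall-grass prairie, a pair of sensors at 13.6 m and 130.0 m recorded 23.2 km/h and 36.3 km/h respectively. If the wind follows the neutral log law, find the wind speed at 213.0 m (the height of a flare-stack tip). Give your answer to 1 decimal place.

39.2 km/h

Log law: V ∝ ln(z/z₀). From the pair, with r = V₁/V₂ = 0.63912,
ln z₀ = (ln z₁ − r·ln z₂)/(1 − r) = (2.6101 − 0.63912×4.8675)/0.36088 = -1.3879 → z₀ = 0.2496 m
V₃ = V₁ · ln(z₃/z₀)/ln(z₁/z₀) = 23.2 × 6.7492/3.9980 = 39.1653 km/h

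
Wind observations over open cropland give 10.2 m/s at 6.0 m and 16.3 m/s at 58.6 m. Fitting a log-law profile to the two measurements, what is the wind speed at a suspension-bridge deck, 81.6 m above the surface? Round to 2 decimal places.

Log law: V ∝ ln(z/z₀). From the pair, with r = V₁/V₂ = 0.62577,
ln z₀ = (ln z₁ − r·ln z₂)/(1 − r) = (1.7918 − 0.62577×4.0707)/0.37423 = -2.0190 → z₀ = 0.1328 m
V₃ = V₁ · ln(z₃/z₀)/ln(z₁/z₀) = 10.2 × 6.4208/3.8107 = 17.1862 m/s

17.19 m/s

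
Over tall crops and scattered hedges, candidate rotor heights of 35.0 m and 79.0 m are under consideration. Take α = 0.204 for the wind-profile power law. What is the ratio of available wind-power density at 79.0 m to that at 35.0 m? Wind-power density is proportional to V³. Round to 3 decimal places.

Speed ratio: V_B/V_A = (z_B/z_A)^α = (79.0/35.0)^0.204 = (2.2571)^0.204 = 1.18066
Power-density ratio: P_B/P_A = (V_B/V_A)³ = (1.18066)³ = 1.64580

1.646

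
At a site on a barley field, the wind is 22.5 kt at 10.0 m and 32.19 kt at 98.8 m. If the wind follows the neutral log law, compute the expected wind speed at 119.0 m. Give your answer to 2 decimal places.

32.98 kt

Log law: V ∝ ln(z/z₀). From the pair, with r = V₁/V₂ = 0.69897,
ln z₀ = (ln z₁ − r·ln z₂)/(1 − r) = (2.3026 − 0.69897×4.5931)/0.30103 = -3.0159 → z₀ = 0.04900 m
V₃ = V₁ · ln(z₃/z₀)/ln(z₁/z₀) = 22.5 × 7.7951/5.3185 = 32.9770 kt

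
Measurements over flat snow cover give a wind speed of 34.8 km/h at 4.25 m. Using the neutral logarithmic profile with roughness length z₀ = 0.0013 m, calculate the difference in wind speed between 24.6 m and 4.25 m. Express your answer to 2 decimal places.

7.55 km/h

Log law: V₂ = V₁ · ln(z₂/z₀)/ln(z₁/z₀) = 34.8 × 9.8481/8.0923 = 42.3507 km/h
ΔV = 42.3507 − 34.8 = 7.5507 km/h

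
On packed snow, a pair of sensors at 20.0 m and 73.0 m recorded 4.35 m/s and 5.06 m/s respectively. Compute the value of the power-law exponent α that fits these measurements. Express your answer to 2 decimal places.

α ≈ 0.12

Power law: V₂/V₁ = (z₂/z₁)^α ⇒ α = ln(V₂/V₁) / ln(z₂/z₁)
α = ln(5.06/4.35) / ln(73.0/20.0) = ln(1.1632) / ln(3.6500)
  = 0.15119 / 1.29473 = 0.11677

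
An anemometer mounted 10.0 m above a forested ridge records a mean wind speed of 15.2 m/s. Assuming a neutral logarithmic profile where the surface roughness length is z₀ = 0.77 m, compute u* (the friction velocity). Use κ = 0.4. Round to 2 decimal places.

u* ≈ 2.37 m/s

Log law: V(z) = (u*/κ) · ln(z/z₀) ⇒ u* = κ · V / ln(z/z₀)
u* = 0.4 × 15.2 / ln(10.0/0.77) = 0.4 × 15.2 / 2.5639
   = 6.0800 / 2.5639 = 2.3713 m/s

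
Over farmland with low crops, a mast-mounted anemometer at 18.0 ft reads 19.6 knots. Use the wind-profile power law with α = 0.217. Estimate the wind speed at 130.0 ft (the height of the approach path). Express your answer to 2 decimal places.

30.10 knots

Power-law profile: V₂ = V₁ · (z₂/z₁)^α
V₂ = 19.6 × (130.0/18.0)^0.217 = 19.6 × (7.2222)^0.217
    = 19.6 × 1.5358 = 30.1015 knots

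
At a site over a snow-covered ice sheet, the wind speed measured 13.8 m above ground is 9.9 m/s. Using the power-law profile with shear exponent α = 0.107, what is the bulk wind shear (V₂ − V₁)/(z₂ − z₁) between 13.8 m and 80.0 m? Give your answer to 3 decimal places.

Power law: V₂ = V₁ · (z₂/z₁)^α = 9.9 × (5.7971)^0.107 = 11.9481 m/s
ΔV/Δz = (11.9481 − 9.9)/(80.0 − 13.8) = 2.0481/66.2000 = 0.03094 m/s/m

0.031 m/s/m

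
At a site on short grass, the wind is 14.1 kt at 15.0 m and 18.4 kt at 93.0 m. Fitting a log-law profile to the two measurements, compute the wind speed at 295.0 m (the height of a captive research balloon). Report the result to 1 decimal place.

21.1 kt

Log law: V ∝ ln(z/z₀). From the pair, with r = V₁/V₂ = 0.76630,
ln z₀ = (ln z₁ − r·ln z₂)/(1 − r) = (2.7081 − 0.76630×4.5326)/0.23370 = -3.2748 → z₀ = 0.03783 m
V₃ = V₁ · ln(z₃/z₀)/ln(z₁/z₀) = 14.1 × 8.9617/5.9828 = 21.1206 kt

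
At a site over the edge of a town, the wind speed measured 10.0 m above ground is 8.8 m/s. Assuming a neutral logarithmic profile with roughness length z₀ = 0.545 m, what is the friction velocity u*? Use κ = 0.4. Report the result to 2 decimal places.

Log law: V(z) = (u*/κ) · ln(z/z₀) ⇒ u* = κ · V / ln(z/z₀)
u* = 0.4 × 8.8 / ln(10.0/0.545) = 0.4 × 8.8 / 2.9096
   = 3.5200 / 2.9096 = 1.2098 m/s

u* ≈ 1.21 m/s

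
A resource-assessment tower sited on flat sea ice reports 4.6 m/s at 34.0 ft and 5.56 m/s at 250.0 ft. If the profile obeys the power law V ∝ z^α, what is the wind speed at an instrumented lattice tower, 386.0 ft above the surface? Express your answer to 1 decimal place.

5.8 m/s

First find α: α = ln(V₂/V₁)/ln(z₂/z₁) = ln(5.56/4.6)/ln(250.0/34.0) = 0.18954/1.99510 = 0.0950
Extrapolate from 250.0 ft to 386.0 ft: V₃ = 5.56 × (386.0/250.0)^0.0950 = 5.56 × 1.0421 = 5.7942 m/s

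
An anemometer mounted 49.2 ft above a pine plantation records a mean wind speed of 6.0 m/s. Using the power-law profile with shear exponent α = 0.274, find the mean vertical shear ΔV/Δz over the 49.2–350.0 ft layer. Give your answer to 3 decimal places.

Power law: V₂ = V₁ · (z₂/z₁)^α = 6.0 × (7.1138)^0.274 = 10.2713 m/s
ΔV/Δz = (10.2713 − 6.0)/(350.0 − 49.2) = 4.2713/300.8000 = 0.01420 m/s/ft

0.014 m/s/ft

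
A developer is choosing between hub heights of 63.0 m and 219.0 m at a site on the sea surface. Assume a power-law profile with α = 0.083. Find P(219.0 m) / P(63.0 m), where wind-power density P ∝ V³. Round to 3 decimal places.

1.364

Speed ratio: V_B/V_A = (z_B/z_A)^α = (219.0/63.0)^0.083 = (3.4762)^0.083 = 1.10895
Power-density ratio: P_B/P_A = (V_B/V_A)³ = (1.10895)³ = 1.36375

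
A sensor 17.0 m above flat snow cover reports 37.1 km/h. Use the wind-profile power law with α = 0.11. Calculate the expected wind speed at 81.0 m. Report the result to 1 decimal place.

Power-law profile: V₂ = V₁ · (z₂/z₁)^α
V₂ = 37.1 × (81.0/17.0)^0.11 = 37.1 × (4.7647)^0.11
    = 37.1 × 1.1874 = 44.0512 km/h

44.1 km/h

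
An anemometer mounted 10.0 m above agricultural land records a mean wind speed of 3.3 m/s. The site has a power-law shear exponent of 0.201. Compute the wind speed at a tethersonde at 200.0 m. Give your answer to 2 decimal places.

Power-law profile: V₂ = V₁ · (z₂/z₁)^α
V₂ = 3.3 × (200.0/10.0)^0.201 = 3.3 × (20.0000)^0.201
    = 3.3 × 1.8260 = 6.0259 m/s

6.03 m/s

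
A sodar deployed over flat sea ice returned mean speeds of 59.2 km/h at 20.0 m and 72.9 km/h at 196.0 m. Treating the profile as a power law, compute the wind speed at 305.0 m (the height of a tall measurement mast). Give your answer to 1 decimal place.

First find α: α = ln(V₂/V₁)/ln(z₂/z₁) = ln(72.9/59.2)/ln(196.0/20.0) = 0.20817/2.28238 = 0.0912
Extrapolate from 196.0 m to 305.0 m: V₃ = 72.9 × (305.0/196.0)^0.0912 = 72.9 × 1.0412 = 75.9002 km/h

75.9 km/h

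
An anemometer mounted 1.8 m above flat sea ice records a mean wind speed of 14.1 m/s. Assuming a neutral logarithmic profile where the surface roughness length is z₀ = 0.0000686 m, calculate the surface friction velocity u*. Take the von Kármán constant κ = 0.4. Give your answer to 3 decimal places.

u* ≈ 0.554 m/s

Log law: V(z) = (u*/κ) · ln(z/z₀) ⇒ u* = κ · V / ln(z/z₀)
u* = 0.4 × 14.1 / ln(1.8/0.0000686) = 0.4 × 14.1 / 10.1750
   = 5.6400 / 10.1750 = 0.5543 m/s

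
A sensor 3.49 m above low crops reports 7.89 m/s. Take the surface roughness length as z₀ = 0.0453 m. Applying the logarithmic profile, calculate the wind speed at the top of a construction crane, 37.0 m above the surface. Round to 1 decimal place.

12.2 m/s

Log law: V(z) ∝ ln(z/z₀), so V₂/V₁ = ln(z₂/z₀) / ln(z₁/z₀).
ln(37.0/0.0453) = 6.7054, ln(3.49/0.0453) = 4.3443
V₂ = 7.89 × 6.7054/4.3443 = 7.89 × 1.5435 = 12.1780 m/s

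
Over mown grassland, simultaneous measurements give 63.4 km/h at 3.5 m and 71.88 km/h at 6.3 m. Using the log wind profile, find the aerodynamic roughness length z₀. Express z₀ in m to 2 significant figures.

Log law: V(z) ∝ ln(z/z₀). With r = V₁/V₂ = 63.4/71.88 = 0.88203,
r · ln(z₂/z₀) = ln(z₁/z₀) ⇒ ln z₀ = (ln z₁ − r·ln z₂)/(1 − r)
ln z₀ = (1.25276 − 0.88203×1.84055) / 0.11797 = -3.1418
z₀ = exp(-3.1418) = 0.04321 m

z₀ ≈ 0.043 m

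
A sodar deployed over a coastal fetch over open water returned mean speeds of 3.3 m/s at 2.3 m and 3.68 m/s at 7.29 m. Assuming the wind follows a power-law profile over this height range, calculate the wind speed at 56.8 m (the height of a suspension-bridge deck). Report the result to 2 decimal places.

4.47 m/s

First find α: α = ln(V₂/V₁)/ln(z₂/z₁) = ln(3.68/3.3)/ln(7.29/2.3) = 0.10899/1.15359 = 0.0945
Extrapolate from 7.29 m to 56.8 m: V₃ = 3.68 × (56.8/7.29)^0.0945 = 3.68 × 1.2141 = 4.4677 m/s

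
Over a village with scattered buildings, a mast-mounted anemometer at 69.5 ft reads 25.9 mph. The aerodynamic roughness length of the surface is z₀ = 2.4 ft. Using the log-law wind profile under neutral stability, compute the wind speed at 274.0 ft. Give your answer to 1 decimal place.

36.5 mph

Log law: V(z) ∝ ln(z/z₀), so V₂/V₁ = ln(z₂/z₀) / ln(z₁/z₀).
ln(274.0/2.4) = 4.7377, ln(69.5/2.4) = 3.3659
V₂ = 25.9 × 4.7377/3.3659 = 25.9 × 1.4076 = 36.4559 mph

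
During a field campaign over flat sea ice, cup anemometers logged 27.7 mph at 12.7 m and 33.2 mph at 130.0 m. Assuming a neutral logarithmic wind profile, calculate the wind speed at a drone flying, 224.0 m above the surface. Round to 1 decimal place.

34.5 mph

Log law: V ∝ ln(z/z₀). From the pair, with r = V₁/V₂ = 0.83434,
ln z₀ = (ln z₁ − r·ln z₂)/(1 − r) = (2.5416 − 0.83434×4.8675)/0.16566 = -9.1726 → z₀ = 0.0001038 m
V₃ = V₁ · ln(z₃/z₀)/ln(z₁/z₀) = 27.7 × 14.5843/11.7142 = 34.4866 mph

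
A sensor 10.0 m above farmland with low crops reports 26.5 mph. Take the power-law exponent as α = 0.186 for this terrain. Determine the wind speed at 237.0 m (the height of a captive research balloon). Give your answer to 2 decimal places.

47.75 mph

Power-law profile: V₂ = V₁ · (z₂/z₁)^α
V₂ = 26.5 × (237.0/10.0)^0.186 = 26.5 × (23.7000)^0.186
    = 26.5 × 1.8018 = 47.7473 mph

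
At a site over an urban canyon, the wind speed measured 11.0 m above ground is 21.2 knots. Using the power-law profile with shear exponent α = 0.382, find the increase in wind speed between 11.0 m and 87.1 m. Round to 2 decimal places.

25.53 knots

Power law: V₂ = V₁ · (z₂/z₁)^α = 21.2 × (7.9182)^0.382 = 46.7316 knots
ΔV = 46.7316 − 21.2 = 25.5316 knots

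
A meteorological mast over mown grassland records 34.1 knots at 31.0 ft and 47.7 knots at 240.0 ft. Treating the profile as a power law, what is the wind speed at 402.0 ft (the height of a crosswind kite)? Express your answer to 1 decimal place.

51.9 knots

First find α: α = ln(V₂/V₁)/ln(z₂/z₁) = ln(47.7/34.1)/ln(240.0/31.0) = 0.33563/2.04665 = 0.1640
Extrapolate from 240.0 ft to 402.0 ft: V₃ = 47.7 × (402.0/240.0)^0.1640 = 47.7 × 1.0883 = 51.9105 knots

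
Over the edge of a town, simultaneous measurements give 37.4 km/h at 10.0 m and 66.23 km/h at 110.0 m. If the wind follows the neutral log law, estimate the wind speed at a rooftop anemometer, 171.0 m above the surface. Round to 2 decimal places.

Log law: V ∝ ln(z/z₀). From the pair, with r = V₁/V₂ = 0.56470,
ln z₀ = (ln z₁ − r·ln z₂)/(1 − r) = (2.3026 − 0.56470×4.7005)/0.43530 = -0.8081 → z₀ = 0.4457 m
V₃ = V₁ · ln(z₃/z₀)/ln(z₁/z₀) = 37.4 × 5.9498/3.1107 = 71.5344 km/h

71.53 km/h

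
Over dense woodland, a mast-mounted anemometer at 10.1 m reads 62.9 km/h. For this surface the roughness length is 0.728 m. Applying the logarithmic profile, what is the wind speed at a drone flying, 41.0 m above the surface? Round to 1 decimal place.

96.4 km/h

Log law: V(z) ∝ ln(z/z₀), so V₂/V₁ = ln(z₂/z₀) / ln(z₁/z₀).
ln(41.0/0.728) = 4.0310, ln(10.1/0.728) = 2.6300
V₂ = 62.9 × 4.0310/2.6300 = 62.9 × 1.5327 = 96.4078 km/h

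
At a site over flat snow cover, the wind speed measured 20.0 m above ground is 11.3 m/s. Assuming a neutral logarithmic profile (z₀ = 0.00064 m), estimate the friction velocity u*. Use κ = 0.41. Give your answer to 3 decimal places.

u* ≈ 0.448 m/s

Log law: V(z) = (u*/κ) · ln(z/z₀) ⇒ u* = κ · V / ln(z/z₀)
u* = 0.41 × 11.3 / ln(20.0/0.00064) = 0.41 × 11.3 / 10.3498
   = 4.6330 / 10.3498 = 0.4476 m/s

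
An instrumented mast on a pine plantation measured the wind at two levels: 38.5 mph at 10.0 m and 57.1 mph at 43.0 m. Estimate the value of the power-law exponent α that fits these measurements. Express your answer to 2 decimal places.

Power law: V₂/V₁ = (z₂/z₁)^α ⇒ α = ln(V₂/V₁) / ln(z₂/z₁)
α = ln(57.1/38.5) / ln(43.0/10.0) = ln(1.4831) / ln(4.3000)
  = 0.39415 / 1.45862 = 0.27022

α ≈ 0.27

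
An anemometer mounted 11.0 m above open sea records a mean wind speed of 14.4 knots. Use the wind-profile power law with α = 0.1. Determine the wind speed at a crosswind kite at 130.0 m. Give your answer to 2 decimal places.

Power-law profile: V₂ = V₁ · (z₂/z₁)^α
V₂ = 14.4 × (130.0/11.0)^0.1 = 14.4 × (11.8182)^0.1
    = 14.4 × 1.2801 = 18.4339 knots

18.43 knots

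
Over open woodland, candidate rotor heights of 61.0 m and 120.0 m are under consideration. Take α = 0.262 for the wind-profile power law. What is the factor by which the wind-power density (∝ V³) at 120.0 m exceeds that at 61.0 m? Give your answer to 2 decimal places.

Speed ratio: V_B/V_A = (z_B/z_A)^α = (120.0/61.0)^0.262 = (1.9672)^0.262 = 1.19396
Power-density ratio: P_B/P_A = (V_B/V_A)³ = (1.19396)³ = 1.70203

1.70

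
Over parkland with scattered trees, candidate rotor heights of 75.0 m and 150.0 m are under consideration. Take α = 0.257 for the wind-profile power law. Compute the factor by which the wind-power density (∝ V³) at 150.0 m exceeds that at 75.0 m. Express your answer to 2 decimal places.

Speed ratio: V_B/V_A = (z_B/z_A)^α = (150.0/75.0)^0.257 = (2.0000)^0.257 = 1.19499
Power-density ratio: P_B/P_A = (V_B/V_A)³ = (1.19499)³ = 1.70645

1.71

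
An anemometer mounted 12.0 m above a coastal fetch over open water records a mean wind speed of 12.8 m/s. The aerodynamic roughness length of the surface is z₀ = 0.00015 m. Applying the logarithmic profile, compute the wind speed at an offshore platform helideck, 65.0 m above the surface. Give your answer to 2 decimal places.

Log law: V(z) ∝ ln(z/z₀), so V₂/V₁ = ln(z₂/z₀) / ln(z₁/z₀).
ln(65.0/0.00015) = 12.9793, ln(12.0/0.00015) = 11.2898
V₂ = 12.8 × 12.9793/11.2898 = 12.8 × 1.1496 = 14.7155 m/s

14.72 m/s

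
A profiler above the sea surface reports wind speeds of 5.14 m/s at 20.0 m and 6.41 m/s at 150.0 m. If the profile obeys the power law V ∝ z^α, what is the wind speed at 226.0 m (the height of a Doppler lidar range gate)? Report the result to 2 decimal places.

6.70 m/s

First find α: α = ln(V₂/V₁)/ln(z₂/z₁) = ln(6.41/5.14)/ln(150.0/20.0) = 0.22081/2.01490 = 0.1096
Extrapolate from 150.0 m to 226.0 m: V₃ = 6.41 × (226.0/150.0)^0.1096 = 6.41 × 1.0459 = 6.7045 m/s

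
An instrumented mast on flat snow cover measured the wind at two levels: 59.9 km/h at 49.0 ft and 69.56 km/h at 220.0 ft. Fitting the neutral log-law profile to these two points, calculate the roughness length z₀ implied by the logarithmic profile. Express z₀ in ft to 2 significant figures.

z₀ ≈ 0.0044 ft

Log law: V(z) ∝ ln(z/z₀). With r = V₁/V₂ = 59.9/69.56 = 0.86113,
r · ln(z₂/z₀) = ln(z₁/z₀) ⇒ ln z₀ = (ln z₁ − r·ln z₂)/(1 − r)
ln z₀ = (3.89182 − 0.86113×5.39363) / 0.13887 = -5.4206
z₀ = exp(-5.4206) = 0.004424 ft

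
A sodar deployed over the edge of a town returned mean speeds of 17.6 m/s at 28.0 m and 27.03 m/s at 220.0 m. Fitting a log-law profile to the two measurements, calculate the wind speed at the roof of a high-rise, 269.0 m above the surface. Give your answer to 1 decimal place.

Log law: V ∝ ln(z/z₀). From the pair, with r = V₁/V₂ = 0.65113,
ln z₀ = (ln z₁ − r·ln z₂)/(1 − r) = (3.3322 − 0.65113×5.3936)/0.34887 = -0.5152 → z₀ = 0.5974 m
V₃ = V₁ · ln(z₃/z₀)/ln(z₁/z₀) = 17.6 × 6.1099/3.8474 = 27.9499 m/s

27.9 m/s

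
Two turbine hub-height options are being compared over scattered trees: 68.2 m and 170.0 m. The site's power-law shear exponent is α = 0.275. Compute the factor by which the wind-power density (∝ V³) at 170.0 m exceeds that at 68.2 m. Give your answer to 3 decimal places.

Speed ratio: V_B/V_A = (z_B/z_A)^α = (170.0/68.2)^0.275 = (2.4927)^0.275 = 1.28553
Power-density ratio: P_B/P_A = (V_B/V_A)³ = (1.28553)³ = 2.12446

2.124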